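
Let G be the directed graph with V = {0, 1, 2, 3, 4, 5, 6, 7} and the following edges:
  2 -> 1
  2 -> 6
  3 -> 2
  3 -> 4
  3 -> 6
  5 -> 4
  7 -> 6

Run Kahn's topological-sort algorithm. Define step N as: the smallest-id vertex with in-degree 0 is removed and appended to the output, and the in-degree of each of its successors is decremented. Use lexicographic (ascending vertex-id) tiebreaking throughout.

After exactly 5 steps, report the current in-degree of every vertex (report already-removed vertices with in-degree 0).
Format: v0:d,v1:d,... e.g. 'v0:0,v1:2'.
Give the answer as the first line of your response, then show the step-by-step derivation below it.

v0:0,v1:0,v2:0,v3:0,v4:0,v5:0,v6:1,v7:0

step 1: output 0; order=[0]; indeg=(0,1,1,0,2,0,3,0)
step 2: output 3; order=[0,3]; indeg=(0,1,0,0,1,0,2,0)
step 3: output 2; order=[0,3,2]; indeg=(0,0,0,0,1,0,1,0)
step 4: output 1; order=[0,3,2,1]; indeg=(0,0,0,0,1,0,1,0)
step 5: output 5; order=[0,3,2,1,5]; indeg=(0,0,0,0,0,0,1,0)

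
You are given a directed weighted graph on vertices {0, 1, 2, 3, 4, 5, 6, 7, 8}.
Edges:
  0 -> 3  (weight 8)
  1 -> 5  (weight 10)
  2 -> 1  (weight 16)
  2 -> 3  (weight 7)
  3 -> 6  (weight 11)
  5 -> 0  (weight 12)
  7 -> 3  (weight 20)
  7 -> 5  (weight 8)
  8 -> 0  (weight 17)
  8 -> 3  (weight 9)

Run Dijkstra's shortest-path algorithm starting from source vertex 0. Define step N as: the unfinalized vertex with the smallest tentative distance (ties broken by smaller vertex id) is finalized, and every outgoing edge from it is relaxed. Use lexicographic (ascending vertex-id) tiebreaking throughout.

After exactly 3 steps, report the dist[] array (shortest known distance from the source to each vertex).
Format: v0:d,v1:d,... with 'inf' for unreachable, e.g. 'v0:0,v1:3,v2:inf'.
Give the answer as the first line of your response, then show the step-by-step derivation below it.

v0:0,v1:inf,v2:inf,v3:8,v4:inf,v5:inf,v6:19,v7:inf,v8:inf

step 1: dist = v0:0,v1:inf,v2:inf,v3:8,v4:inf,v5:inf,v6:inf,v7:inf,v8:inf
step 2: dist = v0:0,v1:inf,v2:inf,v3:8,v4:inf,v5:inf,v6:19,v7:inf,v8:inf
step 3: dist = v0:0,v1:inf,v2:inf,v3:8,v4:inf,v5:inf,v6:19,v7:inf,v8:inf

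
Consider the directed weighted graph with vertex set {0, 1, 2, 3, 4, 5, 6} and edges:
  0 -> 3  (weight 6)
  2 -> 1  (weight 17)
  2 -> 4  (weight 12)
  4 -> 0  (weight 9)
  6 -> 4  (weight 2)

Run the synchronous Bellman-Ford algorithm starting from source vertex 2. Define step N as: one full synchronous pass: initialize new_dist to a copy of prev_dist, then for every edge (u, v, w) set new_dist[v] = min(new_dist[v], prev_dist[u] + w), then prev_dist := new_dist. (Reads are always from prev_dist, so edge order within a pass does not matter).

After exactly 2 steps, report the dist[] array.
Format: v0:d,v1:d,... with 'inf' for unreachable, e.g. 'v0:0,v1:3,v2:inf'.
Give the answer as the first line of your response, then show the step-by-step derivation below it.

v0:21,v1:17,v2:0,v3:inf,v4:12,v5:inf,v6:inf

step 1: dist = v0:inf,v1:17,v2:0,v3:inf,v4:12,v5:inf,v6:inf
step 2: dist = v0:21,v1:17,v2:0,v3:inf,v4:12,v5:inf,v6:inf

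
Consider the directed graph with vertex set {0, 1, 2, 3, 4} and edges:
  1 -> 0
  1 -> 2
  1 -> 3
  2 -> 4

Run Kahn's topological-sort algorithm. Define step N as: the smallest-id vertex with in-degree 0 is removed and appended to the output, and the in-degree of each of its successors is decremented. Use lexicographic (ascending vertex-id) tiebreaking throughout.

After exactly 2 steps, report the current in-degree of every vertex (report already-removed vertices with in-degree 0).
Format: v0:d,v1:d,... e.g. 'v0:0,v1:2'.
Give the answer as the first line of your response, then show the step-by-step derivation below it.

v0:0,v1:0,v2:0,v3:0,v4:1

step 1: output 1; order=[1]; indeg=(0,0,0,0,1)
step 2: output 0; order=[1,0]; indeg=(0,0,0,0,1)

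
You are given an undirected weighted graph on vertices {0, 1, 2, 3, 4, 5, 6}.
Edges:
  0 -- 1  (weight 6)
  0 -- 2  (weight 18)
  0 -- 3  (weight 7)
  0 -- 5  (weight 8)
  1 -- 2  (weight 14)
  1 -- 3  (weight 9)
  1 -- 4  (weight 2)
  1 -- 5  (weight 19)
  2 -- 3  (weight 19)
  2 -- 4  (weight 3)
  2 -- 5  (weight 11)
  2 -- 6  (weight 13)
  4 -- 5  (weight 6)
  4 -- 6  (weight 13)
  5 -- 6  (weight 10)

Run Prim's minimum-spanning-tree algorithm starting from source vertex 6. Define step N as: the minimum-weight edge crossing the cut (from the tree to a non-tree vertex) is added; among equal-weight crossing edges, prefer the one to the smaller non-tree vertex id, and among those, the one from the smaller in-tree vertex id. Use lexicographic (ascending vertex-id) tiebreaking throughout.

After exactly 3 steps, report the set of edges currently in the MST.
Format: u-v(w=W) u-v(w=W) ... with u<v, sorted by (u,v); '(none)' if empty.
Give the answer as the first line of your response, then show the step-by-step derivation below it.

1-4(w=2) 4-5(w=6) 5-6(w=10)

step 1: add edge 5-6 (w=10); MST = {5-6(w=10)}
step 2: add edge 4-5 (w=6); MST = {4-5(w=6) 5-6(w=10)}
step 3: add edge 1-4 (w=2); MST = {1-4(w=2) 4-5(w=6) 5-6(w=10)}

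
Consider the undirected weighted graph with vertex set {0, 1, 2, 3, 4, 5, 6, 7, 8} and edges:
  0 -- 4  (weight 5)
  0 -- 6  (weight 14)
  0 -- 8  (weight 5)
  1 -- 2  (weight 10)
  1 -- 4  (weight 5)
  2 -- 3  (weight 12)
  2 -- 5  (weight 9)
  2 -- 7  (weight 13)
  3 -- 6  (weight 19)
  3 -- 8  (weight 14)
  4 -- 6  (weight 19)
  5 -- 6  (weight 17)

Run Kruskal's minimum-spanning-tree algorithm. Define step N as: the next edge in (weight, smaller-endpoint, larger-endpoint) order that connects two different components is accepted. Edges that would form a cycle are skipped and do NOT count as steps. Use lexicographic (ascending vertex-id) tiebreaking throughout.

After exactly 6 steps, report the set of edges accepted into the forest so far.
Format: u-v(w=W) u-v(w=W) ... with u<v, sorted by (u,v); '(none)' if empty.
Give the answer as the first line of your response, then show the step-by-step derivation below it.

0-4(w=5) 0-8(w=5) 1-2(w=10) 1-4(w=5) 2-3(w=12) 2-5(w=9)

step 1: add edge 0-4 (w=5); MST = {0-4(w=5)}
step 2: add edge 0-8 (w=5); MST = {0-4(w=5) 0-8(w=5)}
step 3: add edge 1-4 (w=5); MST = {0-4(w=5) 0-8(w=5) 1-4(w=5)}
step 4: add edge 2-5 (w=9); MST = {0-4(w=5) 0-8(w=5) 1-4(w=5) 2-5(w=9)}
step 5: add edge 1-2 (w=10); MST = {0-4(w=5) 0-8(w=5) 1-2(w=10) 1-4(w=5) 2-5(w=9)}
step 6: add edge 2-3 (w=12); MST = {0-4(w=5) 0-8(w=5) 1-2(w=10) 1-4(w=5) 2-3(w=12) 2-5(w=9)}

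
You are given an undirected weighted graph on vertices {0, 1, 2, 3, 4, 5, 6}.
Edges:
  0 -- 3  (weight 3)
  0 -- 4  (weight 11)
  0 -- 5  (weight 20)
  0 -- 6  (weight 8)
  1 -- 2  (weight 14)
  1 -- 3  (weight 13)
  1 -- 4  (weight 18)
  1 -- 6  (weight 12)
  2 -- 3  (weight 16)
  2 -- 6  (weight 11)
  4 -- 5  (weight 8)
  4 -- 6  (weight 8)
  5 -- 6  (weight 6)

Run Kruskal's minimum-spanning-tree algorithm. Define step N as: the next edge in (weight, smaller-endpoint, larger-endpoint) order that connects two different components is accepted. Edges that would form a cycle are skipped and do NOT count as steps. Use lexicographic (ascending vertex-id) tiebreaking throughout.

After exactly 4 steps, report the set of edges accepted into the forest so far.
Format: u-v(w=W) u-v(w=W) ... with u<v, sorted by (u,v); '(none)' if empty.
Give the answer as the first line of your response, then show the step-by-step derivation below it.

0-3(w=3) 0-6(w=8) 4-5(w=8) 5-6(w=6)

step 1: add edge 0-3 (w=3); MST = {0-3(w=3)}
step 2: add edge 5-6 (w=6); MST = {0-3(w=3) 5-6(w=6)}
step 3: add edge 0-6 (w=8); MST = {0-3(w=3) 0-6(w=8) 5-6(w=6)}
step 4: add edge 4-5 (w=8); MST = {0-3(w=3) 0-6(w=8) 4-5(w=8) 5-6(w=6)}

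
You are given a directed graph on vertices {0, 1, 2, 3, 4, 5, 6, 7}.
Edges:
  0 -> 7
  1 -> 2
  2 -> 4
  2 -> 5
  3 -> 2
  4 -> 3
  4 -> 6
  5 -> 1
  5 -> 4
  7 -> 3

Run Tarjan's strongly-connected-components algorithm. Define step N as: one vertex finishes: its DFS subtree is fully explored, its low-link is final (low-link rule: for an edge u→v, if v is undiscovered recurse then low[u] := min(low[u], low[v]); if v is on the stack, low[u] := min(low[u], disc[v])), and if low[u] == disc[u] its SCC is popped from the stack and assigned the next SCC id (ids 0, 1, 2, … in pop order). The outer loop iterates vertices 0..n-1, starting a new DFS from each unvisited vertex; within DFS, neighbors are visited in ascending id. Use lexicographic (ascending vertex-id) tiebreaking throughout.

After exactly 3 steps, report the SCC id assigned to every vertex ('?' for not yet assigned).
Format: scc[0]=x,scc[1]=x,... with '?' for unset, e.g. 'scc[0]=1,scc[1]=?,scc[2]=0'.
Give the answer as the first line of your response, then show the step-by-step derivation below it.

scc[0]=?,scc[1]=?,scc[2]=?,scc[3]=?,scc[4]=?,scc[5]=?,scc[6]=0,scc[7]=?

step 1: low=(low[0]=0,low[1]=?,low[2]=3,low[3]=2,low[4]=2,low[5]=?,low[6]=5,low[7]=1); scc=(scc[0]=?,scc[1]=?,scc[2]=?,scc[3]=?,scc[4]=?,scc[5]=?,scc[6]=0,scc[7]=?)
step 2: low=(low[0]=0,low[1]=?,low[2]=3,low[3]=2,low[4]=2,low[5]=?,low[6]=5,low[7]=1); scc=(scc[0]=?,scc[1]=?,scc[2]=?,scc[3]=?,scc[4]=?,scc[5]=?,scc[6]=0,scc[7]=?)
step 3: low=(low[0]=0,low[1]=3,low[2]=2,low[3]=2,low[4]=2,low[5]=6,low[6]=5,low[7]=1); scc=(scc[0]=?,scc[1]=?,scc[2]=?,scc[3]=?,scc[4]=?,scc[5]=?,scc[6]=0,scc[7]=?)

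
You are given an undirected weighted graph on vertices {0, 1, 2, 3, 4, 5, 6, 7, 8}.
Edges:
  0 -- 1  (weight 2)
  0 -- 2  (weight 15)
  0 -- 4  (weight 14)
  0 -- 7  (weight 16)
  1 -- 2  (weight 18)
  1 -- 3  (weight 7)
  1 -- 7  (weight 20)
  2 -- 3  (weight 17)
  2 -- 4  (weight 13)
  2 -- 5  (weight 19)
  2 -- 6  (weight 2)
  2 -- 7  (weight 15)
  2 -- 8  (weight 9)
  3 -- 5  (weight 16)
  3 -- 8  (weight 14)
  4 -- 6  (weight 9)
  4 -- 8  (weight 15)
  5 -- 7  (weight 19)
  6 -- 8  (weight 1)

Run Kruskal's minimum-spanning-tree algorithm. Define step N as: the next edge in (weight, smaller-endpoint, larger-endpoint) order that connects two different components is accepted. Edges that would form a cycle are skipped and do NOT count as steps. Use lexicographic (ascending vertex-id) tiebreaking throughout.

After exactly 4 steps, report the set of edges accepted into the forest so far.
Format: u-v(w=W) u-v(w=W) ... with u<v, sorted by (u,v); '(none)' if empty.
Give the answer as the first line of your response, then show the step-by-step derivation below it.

0-1(w=2) 1-3(w=7) 2-6(w=2) 6-8(w=1)

step 1: add edge 6-8 (w=1); MST = {6-8(w=1)}
step 2: add edge 0-1 (w=2); MST = {0-1(w=2) 6-8(w=1)}
step 3: add edge 2-6 (w=2); MST = {0-1(w=2) 2-6(w=2) 6-8(w=1)}
step 4: add edge 1-3 (w=7); MST = {0-1(w=2) 1-3(w=7) 2-6(w=2) 6-8(w=1)}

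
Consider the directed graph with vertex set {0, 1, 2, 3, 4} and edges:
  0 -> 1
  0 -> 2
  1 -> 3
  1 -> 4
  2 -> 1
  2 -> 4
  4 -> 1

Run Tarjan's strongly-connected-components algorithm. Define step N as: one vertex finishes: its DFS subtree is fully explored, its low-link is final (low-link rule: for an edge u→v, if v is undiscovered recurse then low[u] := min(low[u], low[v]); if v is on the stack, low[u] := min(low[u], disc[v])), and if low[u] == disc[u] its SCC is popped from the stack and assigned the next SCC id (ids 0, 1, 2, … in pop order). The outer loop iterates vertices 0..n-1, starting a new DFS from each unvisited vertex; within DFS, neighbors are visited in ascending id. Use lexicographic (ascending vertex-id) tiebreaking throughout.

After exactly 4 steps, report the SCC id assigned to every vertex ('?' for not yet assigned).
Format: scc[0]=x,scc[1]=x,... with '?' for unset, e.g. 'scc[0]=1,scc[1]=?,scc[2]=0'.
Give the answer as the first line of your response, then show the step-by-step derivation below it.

scc[0]=?,scc[1]=1,scc[2]=2,scc[3]=0,scc[4]=1

step 1: low=(low[0]=0,low[1]=1,low[2]=?,low[3]=2,low[4]=?); scc=(scc[0]=?,scc[1]=?,scc[2]=?,scc[3]=0,scc[4]=?)
step 2: low=(low[0]=0,low[1]=1,low[2]=?,low[3]=2,low[4]=1); scc=(scc[0]=?,scc[1]=?,scc[2]=?,scc[3]=0,scc[4]=?)
step 3: low=(low[0]=0,low[1]=1,low[2]=?,low[3]=2,low[4]=1); scc=(scc[0]=?,scc[1]=1,scc[2]=?,scc[3]=0,scc[4]=1)
step 4: low=(low[0]=0,low[1]=1,low[2]=4,low[3]=2,low[4]=1); scc=(scc[0]=?,scc[1]=1,scc[2]=2,scc[3]=0,scc[4]=1)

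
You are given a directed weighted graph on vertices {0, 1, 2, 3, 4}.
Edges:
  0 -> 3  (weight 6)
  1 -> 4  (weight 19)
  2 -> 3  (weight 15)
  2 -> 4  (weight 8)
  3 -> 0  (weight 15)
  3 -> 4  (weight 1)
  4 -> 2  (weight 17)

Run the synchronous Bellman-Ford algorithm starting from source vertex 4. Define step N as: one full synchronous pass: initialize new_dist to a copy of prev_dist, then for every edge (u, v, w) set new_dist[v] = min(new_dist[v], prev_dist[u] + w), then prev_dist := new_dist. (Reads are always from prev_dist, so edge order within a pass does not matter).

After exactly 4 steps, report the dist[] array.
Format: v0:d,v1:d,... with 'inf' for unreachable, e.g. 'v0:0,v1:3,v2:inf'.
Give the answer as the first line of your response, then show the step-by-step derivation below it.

v0:47,v1:inf,v2:17,v3:32,v4:0

step 1: dist = v0:inf,v1:inf,v2:17,v3:inf,v4:0
step 2: dist = v0:inf,v1:inf,v2:17,v3:32,v4:0
step 3: dist = v0:47,v1:inf,v2:17,v3:32,v4:0
step 4: dist = v0:47,v1:inf,v2:17,v3:32,v4:0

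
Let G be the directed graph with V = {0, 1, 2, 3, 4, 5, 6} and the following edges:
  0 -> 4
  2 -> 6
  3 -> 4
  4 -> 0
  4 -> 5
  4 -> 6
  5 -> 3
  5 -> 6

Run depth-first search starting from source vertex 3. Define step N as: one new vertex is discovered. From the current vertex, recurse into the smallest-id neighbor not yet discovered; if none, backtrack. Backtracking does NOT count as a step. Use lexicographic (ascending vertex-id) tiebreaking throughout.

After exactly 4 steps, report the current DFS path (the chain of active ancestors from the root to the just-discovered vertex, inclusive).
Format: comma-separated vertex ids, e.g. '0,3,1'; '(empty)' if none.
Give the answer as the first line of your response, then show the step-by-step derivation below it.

3,4,5

step 1: discover 3; path=3; order=3
step 2: discover 4; path=3>4; order=3,4
step 3: discover 0; path=3>4>0; order=3,4,0
step 4: discover 5; path=3>4>5; order=3,4,0,5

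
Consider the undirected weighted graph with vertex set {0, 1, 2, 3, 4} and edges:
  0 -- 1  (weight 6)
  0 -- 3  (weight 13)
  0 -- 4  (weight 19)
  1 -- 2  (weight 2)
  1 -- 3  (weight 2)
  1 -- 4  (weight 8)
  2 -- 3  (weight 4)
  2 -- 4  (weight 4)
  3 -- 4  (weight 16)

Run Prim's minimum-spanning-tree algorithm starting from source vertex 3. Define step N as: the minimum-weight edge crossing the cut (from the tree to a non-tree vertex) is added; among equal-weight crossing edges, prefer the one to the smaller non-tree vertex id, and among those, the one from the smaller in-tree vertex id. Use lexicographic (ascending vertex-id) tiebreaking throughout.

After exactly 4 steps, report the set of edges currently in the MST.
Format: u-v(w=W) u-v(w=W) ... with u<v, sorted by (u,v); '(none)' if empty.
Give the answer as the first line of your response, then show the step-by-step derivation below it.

0-1(w=6) 1-2(w=2) 1-3(w=2) 2-4(w=4)

step 1: add edge 1-3 (w=2); MST = {1-3(w=2)}
step 2: add edge 1-2 (w=2); MST = {1-2(w=2) 1-3(w=2)}
step 3: add edge 2-4 (w=4); MST = {1-2(w=2) 1-3(w=2) 2-4(w=4)}
step 4: add edge 0-1 (w=6); MST = {0-1(w=6) 1-2(w=2) 1-3(w=2) 2-4(w=4)}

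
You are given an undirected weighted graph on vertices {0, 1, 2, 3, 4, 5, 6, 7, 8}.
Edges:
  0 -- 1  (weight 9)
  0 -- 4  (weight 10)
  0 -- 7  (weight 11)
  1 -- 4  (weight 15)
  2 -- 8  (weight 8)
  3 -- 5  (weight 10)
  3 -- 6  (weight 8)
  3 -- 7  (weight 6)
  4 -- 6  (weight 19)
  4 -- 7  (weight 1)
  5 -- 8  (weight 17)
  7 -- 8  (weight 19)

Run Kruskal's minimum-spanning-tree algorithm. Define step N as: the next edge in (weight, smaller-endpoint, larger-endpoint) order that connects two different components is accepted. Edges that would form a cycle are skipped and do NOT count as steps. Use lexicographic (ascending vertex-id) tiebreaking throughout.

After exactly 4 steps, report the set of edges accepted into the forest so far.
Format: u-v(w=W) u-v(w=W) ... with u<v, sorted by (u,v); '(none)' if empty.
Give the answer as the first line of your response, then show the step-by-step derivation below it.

2-8(w=8) 3-6(w=8) 3-7(w=6) 4-7(w=1)

step 1: add edge 4-7 (w=1); MST = {4-7(w=1)}
step 2: add edge 3-7 (w=6); MST = {3-7(w=6) 4-7(w=1)}
step 3: add edge 2-8 (w=8); MST = {2-8(w=8) 3-7(w=6) 4-7(w=1)}
step 4: add edge 3-6 (w=8); MST = {2-8(w=8) 3-6(w=8) 3-7(w=6) 4-7(w=1)}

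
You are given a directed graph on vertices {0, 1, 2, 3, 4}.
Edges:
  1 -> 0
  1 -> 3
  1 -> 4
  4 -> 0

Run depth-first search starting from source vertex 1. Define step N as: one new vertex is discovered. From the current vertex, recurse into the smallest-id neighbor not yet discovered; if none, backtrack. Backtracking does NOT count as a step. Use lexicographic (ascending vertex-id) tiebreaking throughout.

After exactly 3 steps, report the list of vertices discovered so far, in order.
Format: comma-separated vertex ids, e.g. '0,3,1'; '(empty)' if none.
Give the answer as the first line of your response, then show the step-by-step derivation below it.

1,0,3

step 1: discover 1; path=1; order=1
step 2: discover 0; path=1>0; order=1,0
step 3: discover 3; path=1>3; order=1,0,3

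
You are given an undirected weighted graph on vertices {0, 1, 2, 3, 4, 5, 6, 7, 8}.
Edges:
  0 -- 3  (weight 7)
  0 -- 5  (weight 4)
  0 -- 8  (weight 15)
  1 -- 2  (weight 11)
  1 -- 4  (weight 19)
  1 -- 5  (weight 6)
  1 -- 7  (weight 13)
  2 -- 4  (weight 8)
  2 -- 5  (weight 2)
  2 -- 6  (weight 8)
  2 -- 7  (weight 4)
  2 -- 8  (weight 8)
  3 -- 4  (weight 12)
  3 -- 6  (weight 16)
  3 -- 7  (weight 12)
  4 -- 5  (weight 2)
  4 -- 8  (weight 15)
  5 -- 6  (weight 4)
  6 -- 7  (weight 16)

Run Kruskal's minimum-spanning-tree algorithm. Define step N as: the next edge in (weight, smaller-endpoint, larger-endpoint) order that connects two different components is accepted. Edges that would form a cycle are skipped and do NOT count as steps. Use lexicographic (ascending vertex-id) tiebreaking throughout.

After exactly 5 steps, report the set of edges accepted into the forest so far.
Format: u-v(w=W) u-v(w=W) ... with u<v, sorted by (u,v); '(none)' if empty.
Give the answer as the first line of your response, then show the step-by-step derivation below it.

0-5(w=4) 2-5(w=2) 2-7(w=4) 4-5(w=2) 5-6(w=4)

step 1: add edge 2-5 (w=2); MST = {2-5(w=2)}
step 2: add edge 4-5 (w=2); MST = {2-5(w=2) 4-5(w=2)}
step 3: add edge 0-5 (w=4); MST = {0-5(w=4) 2-5(w=2) 4-5(w=2)}
step 4: add edge 2-7 (w=4); MST = {0-5(w=4) 2-5(w=2) 2-7(w=4) 4-5(w=2)}
step 5: add edge 5-6 (w=4); MST = {0-5(w=4) 2-5(w=2) 2-7(w=4) 4-5(w=2) 5-6(w=4)}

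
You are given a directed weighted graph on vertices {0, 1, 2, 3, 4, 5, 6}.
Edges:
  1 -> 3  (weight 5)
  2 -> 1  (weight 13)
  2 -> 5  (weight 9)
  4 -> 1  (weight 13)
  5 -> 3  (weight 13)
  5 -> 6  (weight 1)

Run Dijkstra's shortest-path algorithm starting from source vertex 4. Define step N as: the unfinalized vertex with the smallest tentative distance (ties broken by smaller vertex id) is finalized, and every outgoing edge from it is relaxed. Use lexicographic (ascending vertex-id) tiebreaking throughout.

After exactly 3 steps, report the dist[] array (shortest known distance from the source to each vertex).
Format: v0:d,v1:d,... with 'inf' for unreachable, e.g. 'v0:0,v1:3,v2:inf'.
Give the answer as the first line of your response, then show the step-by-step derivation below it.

v0:inf,v1:13,v2:inf,v3:18,v4:0,v5:inf,v6:inf

step 1: dist = v0:inf,v1:13,v2:inf,v3:inf,v4:0,v5:inf,v6:inf
step 2: dist = v0:inf,v1:13,v2:inf,v3:18,v4:0,v5:inf,v6:inf
step 3: dist = v0:inf,v1:13,v2:inf,v3:18,v4:0,v5:inf,v6:inf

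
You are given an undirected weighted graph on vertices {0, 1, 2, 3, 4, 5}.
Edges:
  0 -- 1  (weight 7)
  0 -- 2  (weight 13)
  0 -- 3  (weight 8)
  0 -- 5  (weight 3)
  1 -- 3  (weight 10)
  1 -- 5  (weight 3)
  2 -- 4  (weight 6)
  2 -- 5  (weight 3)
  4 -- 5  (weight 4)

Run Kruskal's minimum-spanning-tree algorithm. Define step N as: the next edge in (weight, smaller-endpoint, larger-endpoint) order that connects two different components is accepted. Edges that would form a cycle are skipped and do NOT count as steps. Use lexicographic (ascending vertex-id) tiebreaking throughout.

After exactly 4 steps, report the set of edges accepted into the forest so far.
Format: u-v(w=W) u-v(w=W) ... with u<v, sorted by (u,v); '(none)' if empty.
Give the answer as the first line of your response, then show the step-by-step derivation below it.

0-5(w=3) 1-5(w=3) 2-5(w=3) 4-5(w=4)

step 1: add edge 0-5 (w=3); MST = {0-5(w=3)}
step 2: add edge 1-5 (w=3); MST = {0-5(w=3) 1-5(w=3)}
step 3: add edge 2-5 (w=3); MST = {0-5(w=3) 1-5(w=3) 2-5(w=3)}
step 4: add edge 4-5 (w=4); MST = {0-5(w=3) 1-5(w=3) 2-5(w=3) 4-5(w=4)}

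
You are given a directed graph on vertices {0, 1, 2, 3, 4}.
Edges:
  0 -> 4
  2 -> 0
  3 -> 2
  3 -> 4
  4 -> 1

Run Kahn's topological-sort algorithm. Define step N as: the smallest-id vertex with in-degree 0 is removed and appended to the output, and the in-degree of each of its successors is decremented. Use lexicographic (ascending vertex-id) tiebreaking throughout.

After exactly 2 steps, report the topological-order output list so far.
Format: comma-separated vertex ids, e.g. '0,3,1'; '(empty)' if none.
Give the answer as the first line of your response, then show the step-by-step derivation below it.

3,2

step 1: output 3; order=[3]; indeg=(1,1,0,0,1)
step 2: output 2; order=[3,2]; indeg=(0,1,0,0,1)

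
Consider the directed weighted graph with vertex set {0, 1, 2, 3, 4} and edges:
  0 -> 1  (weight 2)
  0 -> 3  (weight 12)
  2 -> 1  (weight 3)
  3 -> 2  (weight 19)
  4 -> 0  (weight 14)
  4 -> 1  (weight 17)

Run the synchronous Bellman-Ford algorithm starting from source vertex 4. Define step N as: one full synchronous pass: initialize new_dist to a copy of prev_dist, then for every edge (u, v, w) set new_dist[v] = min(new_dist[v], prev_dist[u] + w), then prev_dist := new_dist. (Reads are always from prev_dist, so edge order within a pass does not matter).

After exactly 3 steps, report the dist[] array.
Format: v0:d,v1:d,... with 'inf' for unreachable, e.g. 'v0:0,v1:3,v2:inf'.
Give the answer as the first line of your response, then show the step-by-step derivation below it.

v0:14,v1:16,v2:45,v3:26,v4:0

step 1: dist = v0:14,v1:17,v2:inf,v3:inf,v4:0
step 2: dist = v0:14,v1:16,v2:inf,v3:26,v4:0
step 3: dist = v0:14,v1:16,v2:45,v3:26,v4:0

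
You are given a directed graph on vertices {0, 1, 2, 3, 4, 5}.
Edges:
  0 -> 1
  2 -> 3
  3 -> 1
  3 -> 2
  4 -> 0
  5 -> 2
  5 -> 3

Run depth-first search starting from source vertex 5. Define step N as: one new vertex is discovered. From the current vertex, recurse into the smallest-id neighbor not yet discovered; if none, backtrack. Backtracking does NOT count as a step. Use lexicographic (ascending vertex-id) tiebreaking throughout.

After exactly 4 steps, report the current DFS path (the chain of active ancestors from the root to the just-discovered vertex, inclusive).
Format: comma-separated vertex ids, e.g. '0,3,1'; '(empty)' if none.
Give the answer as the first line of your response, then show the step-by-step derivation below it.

5,2,3,1

step 1: discover 5; path=5; order=5
step 2: discover 2; path=5>2; order=5,2
step 3: discover 3; path=5>2>3; order=5,2,3
step 4: discover 1; path=5>2>3>1; order=5,2,3,1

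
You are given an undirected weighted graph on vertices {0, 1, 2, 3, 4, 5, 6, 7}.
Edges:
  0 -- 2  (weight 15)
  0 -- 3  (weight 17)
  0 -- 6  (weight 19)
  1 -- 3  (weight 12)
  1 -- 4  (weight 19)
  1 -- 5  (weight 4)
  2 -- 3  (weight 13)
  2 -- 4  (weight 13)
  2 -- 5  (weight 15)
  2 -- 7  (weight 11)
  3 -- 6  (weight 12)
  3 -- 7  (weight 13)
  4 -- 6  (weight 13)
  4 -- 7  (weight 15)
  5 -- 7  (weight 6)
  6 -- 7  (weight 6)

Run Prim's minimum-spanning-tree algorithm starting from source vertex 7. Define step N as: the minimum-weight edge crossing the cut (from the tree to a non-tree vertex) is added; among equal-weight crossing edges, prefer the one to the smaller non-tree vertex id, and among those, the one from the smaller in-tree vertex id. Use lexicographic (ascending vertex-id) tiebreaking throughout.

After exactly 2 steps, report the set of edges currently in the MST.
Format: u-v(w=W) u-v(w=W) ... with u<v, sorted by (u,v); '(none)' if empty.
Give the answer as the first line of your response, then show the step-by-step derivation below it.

1-5(w=4) 5-7(w=6)

step 1: add edge 5-7 (w=6); MST = {5-7(w=6)}
step 2: add edge 1-5 (w=4); MST = {1-5(w=4) 5-7(w=6)}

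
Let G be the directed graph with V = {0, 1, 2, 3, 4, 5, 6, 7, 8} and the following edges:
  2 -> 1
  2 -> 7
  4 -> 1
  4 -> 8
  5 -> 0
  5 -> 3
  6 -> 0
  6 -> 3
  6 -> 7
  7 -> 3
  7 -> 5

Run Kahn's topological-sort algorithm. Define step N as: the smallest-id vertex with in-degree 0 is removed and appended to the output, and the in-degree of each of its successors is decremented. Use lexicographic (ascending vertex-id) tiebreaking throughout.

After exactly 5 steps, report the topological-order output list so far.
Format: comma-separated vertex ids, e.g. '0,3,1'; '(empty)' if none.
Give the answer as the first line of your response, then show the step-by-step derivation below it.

2,4,1,6,7

step 1: output 2; order=[2]; indeg=(2,1,0,3,0,1,0,1,1)
step 2: output 4; order=[2,4]; indeg=(2,0,0,3,0,1,0,1,0)
step 3: output 1; order=[2,4,1]; indeg=(2,0,0,3,0,1,0,1,0)
step 4: output 6; order=[2,4,1,6]; indeg=(1,0,0,2,0,1,0,0,0)
step 5: output 7; order=[2,4,1,6,7]; indeg=(1,0,0,1,0,0,0,0,0)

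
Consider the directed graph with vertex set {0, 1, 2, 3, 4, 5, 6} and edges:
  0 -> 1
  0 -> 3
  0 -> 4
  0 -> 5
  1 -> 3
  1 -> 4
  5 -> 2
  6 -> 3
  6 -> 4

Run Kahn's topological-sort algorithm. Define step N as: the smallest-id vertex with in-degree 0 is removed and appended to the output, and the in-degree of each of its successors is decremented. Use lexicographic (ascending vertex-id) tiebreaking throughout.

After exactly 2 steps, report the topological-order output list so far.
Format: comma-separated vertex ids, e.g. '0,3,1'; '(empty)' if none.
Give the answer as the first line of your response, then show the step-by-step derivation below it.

0,1

step 1: output 0; order=[0]; indeg=(0,0,1,2,2,0,0)
step 2: output 1; order=[0,1]; indeg=(0,0,1,1,1,0,0)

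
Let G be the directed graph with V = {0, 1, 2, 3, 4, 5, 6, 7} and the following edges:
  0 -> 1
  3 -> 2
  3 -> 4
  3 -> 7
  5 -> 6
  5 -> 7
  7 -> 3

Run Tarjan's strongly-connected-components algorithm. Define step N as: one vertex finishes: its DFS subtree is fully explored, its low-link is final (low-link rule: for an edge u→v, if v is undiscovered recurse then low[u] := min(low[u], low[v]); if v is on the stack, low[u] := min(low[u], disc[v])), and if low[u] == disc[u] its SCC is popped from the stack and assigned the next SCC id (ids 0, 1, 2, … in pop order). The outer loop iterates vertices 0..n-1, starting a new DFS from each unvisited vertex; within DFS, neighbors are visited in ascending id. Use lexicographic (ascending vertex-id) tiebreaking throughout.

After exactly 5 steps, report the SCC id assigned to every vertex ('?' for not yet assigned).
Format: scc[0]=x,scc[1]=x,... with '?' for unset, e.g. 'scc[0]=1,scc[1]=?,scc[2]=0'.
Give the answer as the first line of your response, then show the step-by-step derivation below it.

scc[0]=1,scc[1]=0,scc[2]=2,scc[3]=?,scc[4]=3,scc[5]=?,scc[6]=?,scc[7]=?

step 1: low=(low[0]=0,low[1]=1,low[2]=?,low[3]=?,low[4]=?,low[5]=?,low[6]=?,low[7]=?); scc=(scc[0]=?,scc[1]=0,scc[2]=?,scc[3]=?,scc[4]=?,scc[5]=?,scc[6]=?,scc[7]=?)
step 2: low=(low[0]=0,low[1]=1,low[2]=?,low[3]=?,low[4]=?,low[5]=?,low[6]=?,low[7]=?); scc=(scc[0]=1,scc[1]=0,scc[2]=?,scc[3]=?,scc[4]=?,scc[5]=?,scc[6]=?,scc[7]=?)
step 3: low=(low[0]=0,low[1]=1,low[2]=2,low[3]=?,low[4]=?,low[5]=?,low[6]=?,low[7]=?); scc=(scc[0]=1,scc[1]=0,scc[2]=2,scc[3]=?,scc[4]=?,scc[5]=?,scc[6]=?,scc[7]=?)
step 4: low=(low[0]=0,low[1]=1,low[2]=2,low[3]=3,low[4]=4,low[5]=?,low[6]=?,low[7]=?); scc=(scc[0]=1,scc[1]=0,scc[2]=2,scc[3]=?,scc[4]=3,scc[5]=?,scc[6]=?,scc[7]=?)
step 5: low=(low[0]=0,low[1]=1,low[2]=2,low[3]=3,low[4]=4,low[5]=?,low[6]=?,low[7]=3); scc=(scc[0]=1,scc[1]=0,scc[2]=2,scc[3]=?,scc[4]=3,scc[5]=?,scc[6]=?,scc[7]=?)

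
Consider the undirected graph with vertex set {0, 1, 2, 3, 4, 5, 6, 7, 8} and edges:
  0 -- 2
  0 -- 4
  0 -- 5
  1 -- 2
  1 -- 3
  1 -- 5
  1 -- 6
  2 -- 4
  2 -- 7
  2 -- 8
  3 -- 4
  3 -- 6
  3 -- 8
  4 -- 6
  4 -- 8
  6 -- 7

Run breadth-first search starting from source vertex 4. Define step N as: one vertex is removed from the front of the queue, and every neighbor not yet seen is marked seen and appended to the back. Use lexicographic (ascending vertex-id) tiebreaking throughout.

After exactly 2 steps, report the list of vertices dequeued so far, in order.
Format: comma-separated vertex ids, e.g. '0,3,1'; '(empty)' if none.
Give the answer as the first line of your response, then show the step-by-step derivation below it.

4,0

step 1: dequeue 4; queue=[0,2,3,6,8]; order=4
step 2: dequeue 0; queue=[2,3,6,8,5]; order=4,0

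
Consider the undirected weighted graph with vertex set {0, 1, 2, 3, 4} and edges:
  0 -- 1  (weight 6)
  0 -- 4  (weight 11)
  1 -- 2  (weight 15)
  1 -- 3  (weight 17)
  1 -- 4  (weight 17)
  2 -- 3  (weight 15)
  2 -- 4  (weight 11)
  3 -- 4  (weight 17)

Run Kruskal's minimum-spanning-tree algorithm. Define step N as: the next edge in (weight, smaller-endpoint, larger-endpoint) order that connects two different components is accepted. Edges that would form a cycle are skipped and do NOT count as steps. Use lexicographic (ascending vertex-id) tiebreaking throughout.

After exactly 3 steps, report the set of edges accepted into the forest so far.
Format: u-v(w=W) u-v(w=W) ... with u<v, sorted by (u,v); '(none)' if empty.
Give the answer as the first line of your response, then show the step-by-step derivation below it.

0-1(w=6) 0-4(w=11) 2-4(w=11)

step 1: add edge 0-1 (w=6); MST = {0-1(w=6)}
step 2: add edge 0-4 (w=11); MST = {0-1(w=6) 0-4(w=11)}
step 3: add edge 2-4 (w=11); MST = {0-1(w=6) 0-4(w=11) 2-4(w=11)}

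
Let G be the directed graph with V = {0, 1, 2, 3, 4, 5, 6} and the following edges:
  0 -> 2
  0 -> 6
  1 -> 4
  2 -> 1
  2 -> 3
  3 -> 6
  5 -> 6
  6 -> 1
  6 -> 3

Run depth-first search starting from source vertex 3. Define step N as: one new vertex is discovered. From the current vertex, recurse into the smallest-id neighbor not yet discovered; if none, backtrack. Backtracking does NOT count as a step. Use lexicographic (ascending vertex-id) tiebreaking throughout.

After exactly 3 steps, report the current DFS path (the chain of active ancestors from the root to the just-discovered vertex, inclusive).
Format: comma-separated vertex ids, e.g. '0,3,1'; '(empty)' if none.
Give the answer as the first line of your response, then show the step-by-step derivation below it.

3,6,1

step 1: discover 3; path=3; order=3
step 2: discover 6; path=3>6; order=3,6
step 3: discover 1; path=3>6>1; order=3,6,1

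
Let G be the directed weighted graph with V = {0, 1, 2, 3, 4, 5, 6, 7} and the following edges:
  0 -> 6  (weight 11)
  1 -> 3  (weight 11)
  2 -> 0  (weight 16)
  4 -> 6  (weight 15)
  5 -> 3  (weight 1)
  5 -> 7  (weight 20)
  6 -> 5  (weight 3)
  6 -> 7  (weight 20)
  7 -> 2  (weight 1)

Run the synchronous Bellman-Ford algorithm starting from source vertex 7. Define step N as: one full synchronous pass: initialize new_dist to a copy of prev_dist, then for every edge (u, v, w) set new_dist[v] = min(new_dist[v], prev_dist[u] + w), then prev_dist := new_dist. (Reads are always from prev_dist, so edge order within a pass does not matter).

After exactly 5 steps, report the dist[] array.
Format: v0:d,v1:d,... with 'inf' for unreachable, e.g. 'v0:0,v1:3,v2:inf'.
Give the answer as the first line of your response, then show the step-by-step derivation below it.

v0:17,v1:inf,v2:1,v3:32,v4:inf,v5:31,v6:28,v7:0

step 1: dist = v0:inf,v1:inf,v2:1,v3:inf,v4:inf,v5:inf,v6:inf,v7:0
step 2: dist = v0:17,v1:inf,v2:1,v3:inf,v4:inf,v5:inf,v6:inf,v7:0
step 3: dist = v0:17,v1:inf,v2:1,v3:inf,v4:inf,v5:inf,v6:28,v7:0
step 4: dist = v0:17,v1:inf,v2:1,v3:inf,v4:inf,v5:31,v6:28,v7:0
step 5: dist = v0:17,v1:inf,v2:1,v3:32,v4:inf,v5:31,v6:28,v7:0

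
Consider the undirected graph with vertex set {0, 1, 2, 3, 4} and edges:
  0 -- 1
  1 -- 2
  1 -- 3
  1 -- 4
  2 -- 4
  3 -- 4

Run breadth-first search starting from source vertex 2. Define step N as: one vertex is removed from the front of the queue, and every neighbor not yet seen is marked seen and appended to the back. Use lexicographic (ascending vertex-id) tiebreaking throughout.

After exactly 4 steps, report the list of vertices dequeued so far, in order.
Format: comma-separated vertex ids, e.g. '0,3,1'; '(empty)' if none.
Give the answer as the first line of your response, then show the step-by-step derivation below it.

2,1,4,0

step 1: dequeue 2; queue=[1,4]; order=2
step 2: dequeue 1; queue=[4,0,3]; order=2,1
step 3: dequeue 4; queue=[0,3]; order=2,1,4
step 4: dequeue 0; queue=[3]; order=2,1,4,0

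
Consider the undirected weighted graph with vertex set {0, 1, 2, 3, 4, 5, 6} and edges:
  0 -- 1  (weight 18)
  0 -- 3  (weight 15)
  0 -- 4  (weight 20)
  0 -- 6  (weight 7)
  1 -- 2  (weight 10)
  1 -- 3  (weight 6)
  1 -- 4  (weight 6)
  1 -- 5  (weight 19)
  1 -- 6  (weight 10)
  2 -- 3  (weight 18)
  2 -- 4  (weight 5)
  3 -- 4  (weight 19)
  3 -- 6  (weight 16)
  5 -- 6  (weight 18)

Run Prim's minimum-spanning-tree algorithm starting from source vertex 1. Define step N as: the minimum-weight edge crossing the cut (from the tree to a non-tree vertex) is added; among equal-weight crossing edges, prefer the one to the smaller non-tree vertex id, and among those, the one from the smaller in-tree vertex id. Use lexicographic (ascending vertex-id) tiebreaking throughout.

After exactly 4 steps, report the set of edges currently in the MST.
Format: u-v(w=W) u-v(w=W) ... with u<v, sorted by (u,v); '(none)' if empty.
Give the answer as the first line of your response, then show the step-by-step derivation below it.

1-3(w=6) 1-4(w=6) 1-6(w=10) 2-4(w=5)

step 1: add edge 1-3 (w=6); MST = {1-3(w=6)}
step 2: add edge 1-4 (w=6); MST = {1-3(w=6) 1-4(w=6)}
step 3: add edge 2-4 (w=5); MST = {1-3(w=6) 1-4(w=6) 2-4(w=5)}
step 4: add edge 1-6 (w=10); MST = {1-3(w=6) 1-4(w=6) 1-6(w=10) 2-4(w=5)}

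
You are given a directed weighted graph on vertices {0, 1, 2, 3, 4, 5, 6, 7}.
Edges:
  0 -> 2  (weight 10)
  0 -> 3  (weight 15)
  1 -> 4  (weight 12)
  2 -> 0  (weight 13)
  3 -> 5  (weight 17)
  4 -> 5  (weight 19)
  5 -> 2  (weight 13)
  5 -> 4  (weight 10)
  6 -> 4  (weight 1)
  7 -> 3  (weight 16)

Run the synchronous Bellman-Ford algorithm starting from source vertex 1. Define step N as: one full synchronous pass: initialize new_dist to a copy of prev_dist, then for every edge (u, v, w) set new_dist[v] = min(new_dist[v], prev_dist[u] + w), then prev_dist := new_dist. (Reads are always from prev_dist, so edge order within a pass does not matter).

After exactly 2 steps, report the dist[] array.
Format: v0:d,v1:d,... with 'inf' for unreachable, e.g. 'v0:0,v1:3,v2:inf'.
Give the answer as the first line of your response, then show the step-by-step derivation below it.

v0:inf,v1:0,v2:inf,v3:inf,v4:12,v5:31,v6:inf,v7:inf

step 1: dist = v0:inf,v1:0,v2:inf,v3:inf,v4:12,v5:inf,v6:inf,v7:inf
step 2: dist = v0:inf,v1:0,v2:inf,v3:inf,v4:12,v5:31,v6:inf,v7:inf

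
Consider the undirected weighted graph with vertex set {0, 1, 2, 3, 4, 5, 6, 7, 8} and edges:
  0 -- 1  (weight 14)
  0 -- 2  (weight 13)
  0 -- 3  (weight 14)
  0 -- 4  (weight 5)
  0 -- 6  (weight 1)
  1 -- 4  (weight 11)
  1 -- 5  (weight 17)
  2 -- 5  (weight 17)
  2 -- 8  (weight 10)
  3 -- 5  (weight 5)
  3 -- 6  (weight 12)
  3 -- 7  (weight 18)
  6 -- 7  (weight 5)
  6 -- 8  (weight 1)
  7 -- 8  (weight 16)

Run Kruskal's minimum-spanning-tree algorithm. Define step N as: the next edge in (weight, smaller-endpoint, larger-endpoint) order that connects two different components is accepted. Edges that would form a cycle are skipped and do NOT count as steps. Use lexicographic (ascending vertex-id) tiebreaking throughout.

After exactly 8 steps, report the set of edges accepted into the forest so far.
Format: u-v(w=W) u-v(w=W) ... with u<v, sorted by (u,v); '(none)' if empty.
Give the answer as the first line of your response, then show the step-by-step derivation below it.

0-4(w=5) 0-6(w=1) 1-4(w=11) 2-8(w=10) 3-5(w=5) 3-6(w=12) 6-7(w=5) 6-8(w=1)

step 1: add edge 0-6 (w=1); MST = {0-6(w=1)}
step 2: add edge 6-8 (w=1); MST = {0-6(w=1) 6-8(w=1)}
step 3: add edge 0-4 (w=5); MST = {0-4(w=5) 0-6(w=1) 6-8(w=1)}
step 4: add edge 3-5 (w=5); MST = {0-4(w=5) 0-6(w=1) 3-5(w=5) 6-8(w=1)}
step 5: add edge 6-7 (w=5); MST = {0-4(w=5) 0-6(w=1) 3-5(w=5) 6-7(w=5) 6-8(w=1)}
step 6: add edge 2-8 (w=10); MST = {0-4(w=5) 0-6(w=1) 2-8(w=10) 3-5(w=5) 6-7(w=5) 6-8(w=1)}
step 7: add edge 1-4 (w=11); MST = {0-4(w=5) 0-6(w=1) 1-4(w=11) 2-8(w=10) 3-5(w=5) 6-7(w=5) 6-8(w=1)}
step 8: add edge 3-6 (w=12); MST = {0-4(w=5) 0-6(w=1) 1-4(w=11) 2-8(w=10) 3-5(w=5) 3-6(w=12) 6-7(w=5) 6-8(w=1)}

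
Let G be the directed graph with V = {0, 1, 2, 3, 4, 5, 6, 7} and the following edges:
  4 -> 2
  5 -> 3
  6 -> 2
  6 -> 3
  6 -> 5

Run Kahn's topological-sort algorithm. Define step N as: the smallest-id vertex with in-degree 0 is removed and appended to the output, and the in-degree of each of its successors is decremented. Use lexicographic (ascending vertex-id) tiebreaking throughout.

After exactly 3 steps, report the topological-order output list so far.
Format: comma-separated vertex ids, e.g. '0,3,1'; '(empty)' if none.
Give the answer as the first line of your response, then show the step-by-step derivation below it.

0,1,4

step 1: output 0; order=[0]; indeg=(0,0,2,2,0,1,0,0)
step 2: output 1; order=[0,1]; indeg=(0,0,2,2,0,1,0,0)
step 3: output 4; order=[0,1,4]; indeg=(0,0,1,2,0,1,0,0)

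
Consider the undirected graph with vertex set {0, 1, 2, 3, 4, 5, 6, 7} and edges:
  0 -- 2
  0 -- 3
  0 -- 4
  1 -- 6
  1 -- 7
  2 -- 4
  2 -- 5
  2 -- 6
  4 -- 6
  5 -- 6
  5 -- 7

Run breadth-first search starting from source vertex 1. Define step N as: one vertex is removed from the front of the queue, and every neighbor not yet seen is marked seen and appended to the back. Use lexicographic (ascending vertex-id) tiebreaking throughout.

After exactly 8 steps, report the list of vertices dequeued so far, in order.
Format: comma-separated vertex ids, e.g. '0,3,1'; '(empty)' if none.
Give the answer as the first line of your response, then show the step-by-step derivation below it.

1,6,7,2,4,5,0,3

step 1: dequeue 1; queue=[6,7]; order=1
step 2: dequeue 6; queue=[7,2,4,5]; order=1,6
step 3: dequeue 7; queue=[2,4,5]; order=1,6,7
step 4: dequeue 2; queue=[4,5,0]; order=1,6,7,2
step 5: dequeue 4; queue=[5,0]; order=1,6,7,2,4
step 6: dequeue 5; queue=[0]; order=1,6,7,2,4,5
step 7: dequeue 0; queue=[3]; order=1,6,7,2,4,5,0
step 8: dequeue 3; queue=[(empty)]; order=1,6,7,2,4,5,0,3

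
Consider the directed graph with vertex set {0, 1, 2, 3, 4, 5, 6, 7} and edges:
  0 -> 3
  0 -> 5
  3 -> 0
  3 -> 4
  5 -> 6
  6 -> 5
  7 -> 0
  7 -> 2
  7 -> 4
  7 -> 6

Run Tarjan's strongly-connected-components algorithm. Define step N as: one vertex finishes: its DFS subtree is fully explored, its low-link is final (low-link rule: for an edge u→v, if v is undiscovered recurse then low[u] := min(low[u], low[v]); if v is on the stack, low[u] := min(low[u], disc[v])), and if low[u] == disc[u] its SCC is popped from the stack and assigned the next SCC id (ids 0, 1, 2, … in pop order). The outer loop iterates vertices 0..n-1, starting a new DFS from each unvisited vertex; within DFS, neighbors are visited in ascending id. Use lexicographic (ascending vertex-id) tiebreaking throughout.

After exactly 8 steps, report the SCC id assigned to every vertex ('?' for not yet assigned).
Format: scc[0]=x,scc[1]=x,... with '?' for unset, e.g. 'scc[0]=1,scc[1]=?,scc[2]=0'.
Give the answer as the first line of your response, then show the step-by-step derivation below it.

scc[0]=2,scc[1]=3,scc[2]=4,scc[3]=2,scc[4]=0,scc[5]=1,scc[6]=1,scc[7]=5

step 1: low=(low[0]=0,low[1]=?,low[2]=?,low[3]=0,low[4]=2,low[5]=?,low[6]=?,low[7]=?); scc=(scc[0]=?,scc[1]=?,scc[2]=?,scc[3]=?,scc[4]=0,scc[5]=?,scc[6]=?,scc[7]=?)
step 2: low=(low[0]=0,low[1]=?,low[2]=?,low[3]=0,low[4]=2,low[5]=?,low[6]=?,low[7]=?); scc=(scc[0]=?,scc[1]=?,scc[2]=?,scc[3]=?,scc[4]=0,scc[5]=?,scc[6]=?,scc[7]=?)
step 3: low=(low[0]=0,low[1]=?,low[2]=?,low[3]=0,low[4]=2,low[5]=3,low[6]=3,low[7]=?); scc=(scc[0]=?,scc[1]=?,scc[2]=?,scc[3]=?,scc[4]=0,scc[5]=?,scc[6]=?,scc[7]=?)
step 4: low=(low[0]=0,low[1]=?,low[2]=?,low[3]=0,low[4]=2,low[5]=3,low[6]=3,low[7]=?); scc=(scc[0]=?,scc[1]=?,scc[2]=?,scc[3]=?,scc[4]=0,scc[5]=1,scc[6]=1,scc[7]=?)
step 5: low=(low[0]=0,low[1]=?,low[2]=?,low[3]=0,low[4]=2,low[5]=3,low[6]=3,low[7]=?); scc=(scc[0]=2,scc[1]=?,scc[2]=?,scc[3]=2,scc[4]=0,scc[5]=1,scc[6]=1,scc[7]=?)
step 6: low=(low[0]=0,low[1]=5,low[2]=?,low[3]=0,low[4]=2,low[5]=3,low[6]=3,low[7]=?); scc=(scc[0]=2,scc[1]=3,scc[2]=?,scc[3]=2,scc[4]=0,scc[5]=1,scc[6]=1,scc[7]=?)
step 7: low=(low[0]=0,low[1]=5,low[2]=6,low[3]=0,low[4]=2,low[5]=3,low[6]=3,low[7]=?); scc=(scc[0]=2,scc[1]=3,scc[2]=4,scc[3]=2,scc[4]=0,scc[5]=1,scc[6]=1,scc[7]=?)
step 8: low=(low[0]=0,low[1]=5,low[2]=6,low[3]=0,low[4]=2,low[5]=3,low[6]=3,low[7]=7); scc=(scc[0]=2,scc[1]=3,scc[2]=4,scc[3]=2,scc[4]=0,scc[5]=1,scc[6]=1,scc[7]=5)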